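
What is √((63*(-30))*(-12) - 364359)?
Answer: I*√341679 ≈ 584.53*I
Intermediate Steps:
√((63*(-30))*(-12) - 364359) = √(-1890*(-12) - 364359) = √(22680 - 364359) = √(-341679) = I*√341679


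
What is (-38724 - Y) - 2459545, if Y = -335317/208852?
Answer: -521768141871/208852 ≈ -2.4983e+6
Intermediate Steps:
Y = -335317/208852 (Y = -335317*1/208852 = -335317/208852 ≈ -1.6055)
(-38724 - Y) - 2459545 = (-38724 - 1*(-335317/208852)) - 2459545 = (-38724 + 335317/208852) - 2459545 = -8087249531/208852 - 2459545 = -521768141871/208852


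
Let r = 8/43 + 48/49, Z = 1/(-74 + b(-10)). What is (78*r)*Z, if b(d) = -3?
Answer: -191568/162239 ≈ -1.1808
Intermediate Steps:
Z = -1/77 (Z = 1/(-74 - 3) = 1/(-77) = -1/77 ≈ -0.012987)
r = 2456/2107 (r = 8*(1/43) + 48*(1/49) = 8/43 + 48/49 = 2456/2107 ≈ 1.1656)
(78*r)*Z = (78*(2456/2107))*(-1/77) = (191568/2107)*(-1/77) = -191568/162239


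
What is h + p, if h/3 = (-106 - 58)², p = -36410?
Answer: 44278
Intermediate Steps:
h = 80688 (h = 3*(-106 - 58)² = 3*(-164)² = 3*26896 = 80688)
h + p = 80688 - 36410 = 44278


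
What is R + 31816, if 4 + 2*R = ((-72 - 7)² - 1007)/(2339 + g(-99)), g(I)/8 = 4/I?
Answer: 7366122689/231529 ≈ 31815.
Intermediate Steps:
g(I) = 32/I (g(I) = 8*(4/I) = 32/I)
R = -203975/231529 (R = -2 + (((-72 - 7)² - 1007)/(2339 + 32/(-99)))/2 = -2 + (((-79)² - 1007)/(2339 + 32*(-1/99)))/2 = -2 + ((6241 - 1007)/(2339 - 32/99))/2 = -2 + (5234/(231529/99))/2 = -2 + (5234*(99/231529))/2 = -2 + (½)*(518166/231529) = -2 + 259083/231529 = -203975/231529 ≈ -0.88099)
R + 31816 = -203975/231529 + 31816 = 7366122689/231529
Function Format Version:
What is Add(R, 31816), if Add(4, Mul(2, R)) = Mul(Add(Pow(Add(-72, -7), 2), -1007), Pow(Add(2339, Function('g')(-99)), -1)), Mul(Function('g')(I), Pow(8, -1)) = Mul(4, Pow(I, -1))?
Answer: Rational(7366122689, 231529) ≈ 31815.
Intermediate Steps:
Function('g')(I) = Mul(32, Pow(I, -1)) (Function('g')(I) = Mul(8, Mul(4, Pow(I, -1))) = Mul(32, Pow(I, -1)))
R = Rational(-203975, 231529) (R = Add(-2, Mul(Rational(1, 2), Mul(Add(Pow(Add(-72, -7), 2), -1007), Pow(Add(2339, Mul(32, Pow(-99, -1))), -1)))) = Add(-2, Mul(Rational(1, 2), Mul(Add(Pow(-79, 2), -1007), Pow(Add(2339, Mul(32, Rational(-1, 99))), -1)))) = Add(-2, Mul(Rational(1, 2), Mul(Add(6241, -1007), Pow(Add(2339, Rational(-32, 99)), -1)))) = Add(-2, Mul(Rational(1, 2), Mul(5234, Pow(Rational(231529, 99), -1)))) = Add(-2, Mul(Rational(1, 2), Mul(5234, Rational(99, 231529)))) = Add(-2, Mul(Rational(1, 2), Rational(518166, 231529))) = Add(-2, Rational(259083, 231529)) = Rational(-203975, 231529) ≈ -0.88099)
Add(R, 31816) = Add(Rational(-203975, 231529), 31816) = Rational(7366122689, 231529)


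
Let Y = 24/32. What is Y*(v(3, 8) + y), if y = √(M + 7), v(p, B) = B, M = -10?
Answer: 6 + 3*I*√3/4 ≈ 6.0 + 1.299*I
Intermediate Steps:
y = I*√3 (y = √(-10 + 7) = √(-3) = I*√3 ≈ 1.732*I)
Y = ¾ (Y = 24*(1/32) = ¾ ≈ 0.75000)
Y*(v(3, 8) + y) = 3*(8 + I*√3)/4 = 6 + 3*I*√3/4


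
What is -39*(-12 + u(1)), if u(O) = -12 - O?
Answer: 975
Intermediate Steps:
-39*(-12 + u(1)) = -39*(-12 + (-12 - 1*1)) = -39*(-12 + (-12 - 1)) = -39*(-12 - 13) = -39*(-25) = 975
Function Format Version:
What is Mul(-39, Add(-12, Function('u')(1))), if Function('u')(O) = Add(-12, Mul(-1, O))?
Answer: 975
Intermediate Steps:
Mul(-39, Add(-12, Function('u')(1))) = Mul(-39, Add(-12, Add(-12, Mul(-1, 1)))) = Mul(-39, Add(-12, Add(-12, -1))) = Mul(-39, Add(-12, -13)) = Mul(-39, -25) = 975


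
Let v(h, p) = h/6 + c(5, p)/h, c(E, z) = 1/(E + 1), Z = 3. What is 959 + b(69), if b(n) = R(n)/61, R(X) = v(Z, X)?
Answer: 526496/549 ≈ 959.01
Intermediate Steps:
c(E, z) = 1/(1 + E)
v(h, p) = h/6 + 1/(6*h) (v(h, p) = h/6 + 1/((1 + 5)*h) = h*(⅙) + 1/(6*h) = h/6 + 1/(6*h))
R(X) = 5/9 (R(X) = (⅙)*(1 + 3²)/3 = (⅙)*(⅓)*(1 + 9) = (⅙)*(⅓)*10 = 5/9)
b(n) = 5/549 (b(n) = (5/9)/61 = (5/9)*(1/61) = 5/549)
959 + b(69) = 959 + 5/549 = 526496/549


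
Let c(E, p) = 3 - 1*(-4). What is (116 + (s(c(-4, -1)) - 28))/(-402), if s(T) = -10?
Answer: -13/67 ≈ -0.19403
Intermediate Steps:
c(E, p) = 7 (c(E, p) = 3 + 4 = 7)
(116 + (s(c(-4, -1)) - 28))/(-402) = (116 + (-10 - 28))/(-402) = -(116 - 38)/402 = -1/402*78 = -13/67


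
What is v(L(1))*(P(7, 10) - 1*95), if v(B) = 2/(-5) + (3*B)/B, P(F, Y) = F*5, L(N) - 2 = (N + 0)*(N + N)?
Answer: -156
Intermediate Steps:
L(N) = 2 + 2*N² (L(N) = 2 + (N + 0)*(N + N) = 2 + N*(2*N) = 2 + 2*N²)
P(F, Y) = 5*F
v(B) = 13/5 (v(B) = 2*(-⅕) + 3 = -⅖ + 3 = 13/5)
v(L(1))*(P(7, 10) - 1*95) = 13*(5*7 - 1*95)/5 = 13*(35 - 95)/5 = (13/5)*(-60) = -156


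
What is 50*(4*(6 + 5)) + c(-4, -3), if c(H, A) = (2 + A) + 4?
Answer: 2203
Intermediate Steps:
c(H, A) = 6 + A
50*(4*(6 + 5)) + c(-4, -3) = 50*(4*(6 + 5)) + (6 - 3) = 50*(4*11) + 3 = 50*44 + 3 = 2200 + 3 = 2203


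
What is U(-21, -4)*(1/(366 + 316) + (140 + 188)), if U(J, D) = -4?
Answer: -447394/341 ≈ -1312.0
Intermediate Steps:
U(-21, -4)*(1/(366 + 316) + (140 + 188)) = -4*(1/(366 + 316) + (140 + 188)) = -4*(1/682 + 328) = -4*223697/682 = -447394/341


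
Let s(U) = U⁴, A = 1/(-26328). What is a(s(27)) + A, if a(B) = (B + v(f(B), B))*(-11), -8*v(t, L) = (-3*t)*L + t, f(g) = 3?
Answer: -327057717295/26328 ≈ -1.2422e+7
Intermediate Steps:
A = -1/26328 ≈ -3.7982e-5
v(t, L) = -t/8 + 3*L*t/8 (v(t, L) = -((-3*t)*L + t)/8 = -(-3*L*t + t)/8 = -(t - 3*L*t)/8 = -t/8 + 3*L*t/8)
a(B) = 33/8 - 187*B/8 (a(B) = (B + (⅛)*3*(-1 + 3*B))*(-11) = (B + (-3/8 + 9*B/8))*(-11) = (-3/8 + 17*B/8)*(-11) = 33/8 - 187*B/8)
a(s(27)) + A = (33/8 - 187/8*27⁴) - 1/26328 = (33/8 - 187/8*531441) - 1/26328 = (33/8 - 99379467/8) - 1/26328 = -49689717/4 - 1/26328 = -327057717295/26328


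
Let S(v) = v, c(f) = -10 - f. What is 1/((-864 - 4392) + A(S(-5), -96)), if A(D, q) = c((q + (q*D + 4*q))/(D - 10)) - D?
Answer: -1/5261 ≈ -0.00019008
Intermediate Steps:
A(D, q) = -10 - D - (5*q + D*q)/(-10 + D) (A(D, q) = (-10 - (q + (q*D + 4*q))/(D - 10)) - D = (-10 - (q + (D*q + 4*q))/(-10 + D)) - D = (-10 - (q + (4*q + D*q))/(-10 + D)) - D = (-10 - (5*q + D*q)/(-10 + D)) - D = -10 - D - (5*q + D*q)/(-10 + D))
1/((-864 - 4392) + A(S(-5), -96)) = 1/((-864 - 4392) + (100 - 1*(-5)² - 5*(-96) - 1*(-5)*(-96))/(-10 - 5)) = 1/(-5256 + (100 - 1*25 + 480 - 480)/(-15)) = 1/(-5256 - (100 - 25 + 480 - 480)/15) = 1/(-5256 - 1/15*75) = 1/(-5256 - 5) = 1/(-5261) = -1/5261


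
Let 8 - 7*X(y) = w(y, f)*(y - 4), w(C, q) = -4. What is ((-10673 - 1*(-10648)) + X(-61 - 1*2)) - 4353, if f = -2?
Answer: -30906/7 ≈ -4415.1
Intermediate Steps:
X(y) = -8/7 + 4*y/7 (X(y) = 8/7 - (-4)*(y - 4)/7 = 8/7 - (-4)*(-4 + y)/7 = 8/7 - (16 - 4*y)/7 = 8/7 + (-16/7 + 4*y/7) = -8/7 + 4*y/7)
((-10673 - 1*(-10648)) + X(-61 - 1*2)) - 4353 = ((-10673 - 1*(-10648)) + (-8/7 + 4*(-61 - 1*2)/7)) - 4353 = ((-10673 + 10648) + (-8/7 + 4*(-61 - 2)/7)) - 4353 = (-25 + (-8/7 + (4/7)*(-63))) - 4353 = (-25 + (-8/7 - 36)) - 4353 = (-25 - 260/7) - 4353 = -435/7 - 4353 = -30906/7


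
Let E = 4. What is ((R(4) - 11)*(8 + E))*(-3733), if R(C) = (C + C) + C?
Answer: -44796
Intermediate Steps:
R(C) = 3*C (R(C) = 2*C + C = 3*C)
((R(4) - 11)*(8 + E))*(-3733) = ((3*4 - 11)*(8 + 4))*(-3733) = ((12 - 11)*12)*(-3733) = (1*12)*(-3733) = 12*(-3733) = -44796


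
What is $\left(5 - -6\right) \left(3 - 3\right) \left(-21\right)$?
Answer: $0$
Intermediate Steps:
$\left(5 - -6\right) \left(3 - 3\right) \left(-21\right) = \left(5 + 6\right) 0 \left(-21\right) = 11 \cdot 0 \left(-21\right) = 0 \left(-21\right) = 0$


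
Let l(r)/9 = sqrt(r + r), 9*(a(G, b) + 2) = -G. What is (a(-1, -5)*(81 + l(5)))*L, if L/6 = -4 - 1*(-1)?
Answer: 2754 + 306*sqrt(10) ≈ 3721.7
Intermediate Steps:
L = -18 (L = 6*(-4 - 1*(-1)) = 6*(-4 + 1) = 6*(-3) = -18)
a(G, b) = -2 - G/9 (a(G, b) = -2 + (-G)/9 = -2 - G/9)
l(r) = 9*sqrt(2)*sqrt(r) (l(r) = 9*sqrt(r + r) = 9*sqrt(2*r) = 9*(sqrt(2)*sqrt(r)) = 9*sqrt(2)*sqrt(r))
(a(-1, -5)*(81 + l(5)))*L = ((-2 - 1/9*(-1))*(81 + 9*sqrt(2)*sqrt(5)))*(-18) = ((-2 + 1/9)*(81 + 9*sqrt(10)))*(-18) = -17*(81 + 9*sqrt(10))/9*(-18) = (-153 - 17*sqrt(10))*(-18) = 2754 + 306*sqrt(10)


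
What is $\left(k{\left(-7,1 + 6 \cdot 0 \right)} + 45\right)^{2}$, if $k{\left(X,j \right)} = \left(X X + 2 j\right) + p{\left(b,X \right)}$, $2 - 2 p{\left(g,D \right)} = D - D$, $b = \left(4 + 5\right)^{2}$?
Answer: $9409$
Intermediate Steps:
$b = 81$ ($b = 9^{2} = 81$)
$p{\left(g,D \right)} = 1$ ($p{\left(g,D \right)} = 1 - \frac{D - D}{2} = 1 - 0 = 1 + 0 = 1$)
$k{\left(X,j \right)} = 1 + X^{2} + 2 j$ ($k{\left(X,j \right)} = \left(X X + 2 j\right) + 1 = \left(X^{2} + 2 j\right) + 1 = 1 + X^{2} + 2 j$)
$\left(k{\left(-7,1 + 6 \cdot 0 \right)} + 45\right)^{2} = \left(\left(1 + \left(-7\right)^{2} + 2 \left(1 + 6 \cdot 0\right)\right) + 45\right)^{2} = \left(\left(1 + 49 + 2 \left(1 + 0\right)\right) + 45\right)^{2} = \left(\left(1 + 49 + 2 \cdot 1\right) + 45\right)^{2} = \left(\left(1 + 49 + 2\right) + 45\right)^{2} = \left(52 + 45\right)^{2} = 97^{2} = 9409$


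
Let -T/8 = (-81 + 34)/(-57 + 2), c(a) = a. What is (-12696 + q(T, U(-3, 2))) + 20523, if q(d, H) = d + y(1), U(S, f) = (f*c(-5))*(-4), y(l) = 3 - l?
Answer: 430219/55 ≈ 7822.2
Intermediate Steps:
U(S, f) = 20*f (U(S, f) = (f*(-5))*(-4) = -5*f*(-4) = 20*f)
T = -376/55 (T = -8*(-81 + 34)/(-57 + 2) = -(-376)/(-55) = -(-376)*(-1)/55 = -8*47/55 = -376/55 ≈ -6.8364)
q(d, H) = 2 + d (q(d, H) = d + (3 - 1*1) = d + (3 - 1) = d + 2 = 2 + d)
(-12696 + q(T, U(-3, 2))) + 20523 = (-12696 + (2 - 376/55)) + 20523 = (-12696 - 266/55) + 20523 = -698546/55 + 20523 = 430219/55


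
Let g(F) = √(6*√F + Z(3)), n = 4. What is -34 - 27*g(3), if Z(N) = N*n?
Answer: -34 - 27*√(12 + 6*√3) ≈ -161.77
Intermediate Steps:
Z(N) = 4*N (Z(N) = N*4 = 4*N)
g(F) = √(12 + 6*√F) (g(F) = √(6*√F + 4*3) = √(6*√F + 12) = √(12 + 6*√F))
-34 - 27*g(3) = -34 - 27*√(12 + 6*√3)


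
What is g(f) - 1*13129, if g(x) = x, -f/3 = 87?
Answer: -13390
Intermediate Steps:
f = -261 (f = -3*87 = -261)
g(f) - 1*13129 = -261 - 1*13129 = -261 - 13129 = -13390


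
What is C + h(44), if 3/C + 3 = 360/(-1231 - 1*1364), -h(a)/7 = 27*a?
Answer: -1505369/181 ≈ -8317.0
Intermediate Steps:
h(a) = -189*a
C = -173/181 (C = 3/(-3 + 360/(-1231 - 1*1364)) = 3/(-3 + 360/(-1231 - 1364)) = 3/(-3 + 360/(-2595)) = 3/(-3 + 360*(-1/2595)) = 3/(-3 - 24/173) = 3/(-543/173) = 3*(-173/543) = -173/181 ≈ -0.95580)
C + h(44) = -173/181 - 189*44 = -173/181 - 8316 = -1505369/181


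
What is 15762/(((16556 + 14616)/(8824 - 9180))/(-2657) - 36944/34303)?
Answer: -42619046858026/2822978411 ≈ -15097.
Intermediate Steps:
15762/(((16556 + 14616)/(8824 - 9180))/(-2657) - 36944/34303) = 15762/((31172/(-356))*(-1/2657) - 36944*1/34303) = 15762/((31172*(-1/356))*(-1/2657) - 36944/34303) = 15762/(-7793/89*(-1/2657) - 36944/34303) = 15762/(7793/236473 - 36944/34303) = 15762/(-8468935233/8111733319) = 15762*(-8111733319/8468935233) = -42619046858026/2822978411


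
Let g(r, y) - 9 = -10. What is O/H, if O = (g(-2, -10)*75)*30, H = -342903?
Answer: 750/114301 ≈ 0.0065616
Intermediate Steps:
g(r, y) = -1 (g(r, y) = 9 - 10 = -1)
O = -2250 (O = -1*75*30 = -75*30 = -2250)
O/H = -2250/(-342903) = -2250*(-1/342903) = 750/114301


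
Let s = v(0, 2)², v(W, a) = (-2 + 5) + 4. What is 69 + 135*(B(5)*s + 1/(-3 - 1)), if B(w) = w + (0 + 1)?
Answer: 158901/4 ≈ 39725.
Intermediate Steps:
v(W, a) = 7 (v(W, a) = 3 + 4 = 7)
B(w) = 1 + w (B(w) = w + 1 = 1 + w)
s = 49 (s = 7² = 49)
69 + 135*(B(5)*s + 1/(-3 - 1)) = 69 + 135*((1 + 5)*49 + 1/(-3 - 1)) = 69 + 135*(6*49 + 1/(-4)) = 69 + 135*(294 - ¼) = 69 + 135*(1175/4) = 69 + 158625/4 = 158901/4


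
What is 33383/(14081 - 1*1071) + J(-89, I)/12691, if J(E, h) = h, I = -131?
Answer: 421959343/165109910 ≈ 2.5556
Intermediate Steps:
33383/(14081 - 1*1071) + J(-89, I)/12691 = 33383/(14081 - 1*1071) - 131/12691 = 33383/(14081 - 1071) - 131*1/12691 = 33383/13010 - 131/12691 = 421959343/165109910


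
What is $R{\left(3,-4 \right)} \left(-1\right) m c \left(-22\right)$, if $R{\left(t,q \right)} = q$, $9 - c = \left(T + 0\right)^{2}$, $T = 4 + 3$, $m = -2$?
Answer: $-7040$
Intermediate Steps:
$T = 7$
$c = -40$ ($c = 9 - \left(7 + 0\right)^{2} = 9 - 7^{2} = 9 - 49 = -40$)
$R{\left(3,-4 \right)} \left(-1\right) m c \left(-22\right) = \left(-4\right) \left(-1\right) \left(-2\right) \left(-40\right) \left(-22\right) = 4 \left(-2\right) \left(-40\right) \left(-22\right) = \left(-8\right) \left(-40\right) \left(-22\right) = 320 \left(-22\right) = -7040$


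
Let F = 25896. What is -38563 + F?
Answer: -12667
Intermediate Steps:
-38563 + F = -38563 + 25896 = -12667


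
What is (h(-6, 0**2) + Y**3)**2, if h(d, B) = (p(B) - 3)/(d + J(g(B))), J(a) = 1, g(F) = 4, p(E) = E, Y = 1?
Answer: 64/25 ≈ 2.5600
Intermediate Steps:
h(d, B) = (-3 + B)/(1 + d) (h(d, B) = (B - 3)/(d + 1) = (-3 + B)/(1 + d))
(h(-6, 0**2) + Y**3)**2 = ((-3 + 0**2)/(1 - 6) + 1**3)**2 = ((-3 + 0)/(-5) + 1)**2 = (-1/5*(-3) + 1)**2 = (3/5 + 1)**2 = (8/5)**2 = 64/25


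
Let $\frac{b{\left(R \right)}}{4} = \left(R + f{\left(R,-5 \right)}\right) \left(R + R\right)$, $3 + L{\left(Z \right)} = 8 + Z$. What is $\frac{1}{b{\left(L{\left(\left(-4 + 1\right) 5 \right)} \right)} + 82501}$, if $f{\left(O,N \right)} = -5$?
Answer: $\frac{1}{83701} \approx 1.1947 \cdot 10^{-5}$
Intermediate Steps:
$L{\left(Z \right)} = 5 + Z$ ($L{\left(Z \right)} = -3 + \left(8 + Z\right) = 5 + Z$)
$b{\left(R \right)} = 8 R \left(-5 + R\right)$ ($b{\left(R \right)} = 4 \left(R - 5\right) \left(R + R\right) = 4 \left(-5 + R\right) 2 R = 4 \cdot 2 R \left(-5 + R\right) = 8 R \left(-5 + R\right)$)
$\frac{1}{b{\left(L{\left(\left(-4 + 1\right) 5 \right)} \right)} + 82501} = \frac{1}{8 \left(5 + \left(-4 + 1\right) 5\right) \left(-5 + \left(5 + \left(-4 + 1\right) 5\right)\right) + 82501} = \frac{1}{8 \left(5 - 15\right) \left(-5 + \left(5 - 15\right)\right) + 82501} = \frac{1}{8 \left(-10\right) \left(-5 - 10\right) + 82501} = \frac{1}{8 \left(-10\right) \left(-15\right) + 82501} = \frac{1}{1200 + 82501} = \frac{1}{83701}$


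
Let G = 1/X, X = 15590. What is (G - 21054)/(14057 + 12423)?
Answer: -328231859/412823200 ≈ -0.79509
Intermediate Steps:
G = 1/15590 ≈ 6.4144e-5
(G - 21054)/(14057 + 12423) = (1/15590 - 21054)/(14057 + 12423) = -328231859/15590/26480 = -328231859/15590*1/26480 = -328231859/412823200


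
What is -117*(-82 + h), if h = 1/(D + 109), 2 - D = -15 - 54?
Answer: 191867/20 ≈ 9593.3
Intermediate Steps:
D = 71 (D = 2 - (-15 - 54) = 2 - 1*(-69) = 2 + 69 = 71)
h = 1/180 (h = 1/(71 + 109) = 1/180 ≈ 0.0055556)
-117*(-82 + h) = -117*(-82 + 1/180) = -117*(-14759/180) = 191867/20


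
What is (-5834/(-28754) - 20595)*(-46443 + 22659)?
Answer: 7042237810032/14377 ≈ 4.8983e+8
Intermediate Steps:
(-5834/(-28754) - 20595)*(-46443 + 22659) = (-5834*(-1/28754) - 20595)*(-23784) = (2917/14377 - 20595)*(-23784) = -296091398/14377*(-23784) = 7042237810032/14377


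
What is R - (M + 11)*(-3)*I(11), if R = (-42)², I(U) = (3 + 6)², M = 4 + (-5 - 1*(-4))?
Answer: 5166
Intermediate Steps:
M = 3 (M = 4 + (-5 + 4) = 4 - 1 = 3)
I(U) = 81 (I(U) = 9² = 81)
R = 1764
R - (M + 11)*(-3)*I(11) = 1764 - (3 + 11)*(-3)*81 = 1764 - 14*(-3)*81 = 1764 - (-42)*81 = 1764 - 1*(-3402) = 1764 + 3402 = 5166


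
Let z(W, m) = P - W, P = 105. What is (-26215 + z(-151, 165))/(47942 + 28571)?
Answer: -25959/76513 ≈ -0.33928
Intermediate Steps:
z(W, m) = 105 - W
(-26215 + z(-151, 165))/(47942 + 28571) = (-26215 + (105 - 1*(-151)))/(47942 + 28571) = (-26215 + (105 + 151))/76513 = (-26215 + 256)*(1/76513) = -25959*1/76513 = -25959/76513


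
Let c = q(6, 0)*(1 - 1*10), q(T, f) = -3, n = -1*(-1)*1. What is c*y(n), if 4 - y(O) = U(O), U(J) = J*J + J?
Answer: 54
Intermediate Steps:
n = 1 (n = 1*1 = 1)
U(J) = J + J² (U(J) = J² + J = J + J²)
c = 27 (c = -3*(1 - 1*10) = -3*(1 - 10) = -3*(-9) = 27)
y(O) = 4 - O*(1 + O)
c*y(n) = 27*(4 - 1*1*(1 + 1)) = 27*(4 - 1*1*2) = 27*(4 - 2) = 27*2 = 54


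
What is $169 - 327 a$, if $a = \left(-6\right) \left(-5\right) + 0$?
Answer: $-9641$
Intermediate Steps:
$a = 30$ ($a = 30 + 0 = 30$)
$169 - 327 a = 169 - 9810 = -9641$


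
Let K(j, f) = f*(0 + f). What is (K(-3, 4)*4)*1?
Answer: 64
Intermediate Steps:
K(j, f) = f² (K(j, f) = f*f = f²)
(K(-3, 4)*4)*1 = (4²*4)*1 = (16*4)*1 = 64*1 = 64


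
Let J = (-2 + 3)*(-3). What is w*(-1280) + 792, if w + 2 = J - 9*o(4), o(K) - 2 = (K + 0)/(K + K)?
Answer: 35992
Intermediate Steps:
J = -3 (J = 1*(-3) = -3)
o(K) = 5/2 (o(K) = 2 + (K + 0)/(K + K) = 2 + K/((2*K)) = 2 + K*(1/(2*K)) = 2 + ½ = 5/2)
w = -55/2 (w = -2 + (-3 - 9*5/2) = -2 + (-3 - 45/2) = -2 - 51/2 = -55/2 ≈ -27.500)
w*(-1280) + 792 = -55/2*(-1280) + 792 = 35200 + 792 = 35992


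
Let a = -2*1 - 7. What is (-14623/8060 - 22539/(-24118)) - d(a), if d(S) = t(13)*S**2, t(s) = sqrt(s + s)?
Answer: -2758277/3135340 - 81*sqrt(26) ≈ -413.90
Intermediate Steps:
t(s) = sqrt(2)*sqrt(s) (t(s) = sqrt(2*s) = sqrt(2)*sqrt(s))
a = -9 (a = -2 - 7 = -9)
d(S) = sqrt(26)*S**2 (d(S) = (sqrt(2)*sqrt(13))*S**2 = sqrt(26)*S**2)
(-14623/8060 - 22539/(-24118)) - d(a) = (-14623/8060 - 22539/(-24118)) - sqrt(26)*(-9)**2 = (-14623*1/8060 - 22539*(-1/24118)) - sqrt(26)*81 = (-14623/8060 + 22539/24118) - 81*sqrt(26) = -2758277/3135340 - 81*sqrt(26)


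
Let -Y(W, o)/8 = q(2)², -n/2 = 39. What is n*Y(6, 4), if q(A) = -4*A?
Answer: 39936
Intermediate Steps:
n = -78 (n = -2*39 = -78)
Y(W, o) = -512 (Y(W, o) = -8*(-4*2)² = -8*(-8)² = -8*64 = -512)
n*Y(6, 4) = -78*(-512) = 39936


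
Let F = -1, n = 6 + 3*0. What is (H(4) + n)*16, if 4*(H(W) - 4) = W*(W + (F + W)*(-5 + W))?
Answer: 176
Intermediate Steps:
n = 6 (n = 6 + 0 = 6)
H(W) = 4 + W*(W + (-1 + W)*(-5 + W))/4 (H(W) = 4 + (W*(W + (-1 + W)*(-5 + W)))/4 = 4 + W*(W + (-1 + W)*(-5 + W))/4)
(H(4) + n)*16 = ((4 - 5/4*4² + (¼)*4³ + (5/4)*4) + 6)*16 = ((4 - 5/4*16 + (¼)*64 + 5) + 6)*16 = ((4 - 20 + 16 + 5) + 6)*16 = (5 + 6)*16 = 11*16 = 176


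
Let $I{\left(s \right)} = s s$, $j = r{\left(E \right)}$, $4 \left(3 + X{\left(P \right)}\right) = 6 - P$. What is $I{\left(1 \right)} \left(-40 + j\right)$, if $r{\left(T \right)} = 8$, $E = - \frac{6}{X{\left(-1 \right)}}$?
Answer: $-32$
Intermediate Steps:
$X{\left(P \right)} = - \frac{3}{2} - \frac{P}{4}$ ($X{\left(P \right)} = -3 + \frac{6 - P}{4} = -3 - \left(- \frac{3}{2} + \frac{P}{4}\right) = - \frac{3}{2} - \frac{P}{4}$)
$E = \frac{24}{5}$ ($E = - \frac{6}{- \frac{3}{2} - - \frac{1}{4}} = - \frac{6}{- \frac{3}{2} + \frac{1}{4}} = - \frac{6}{- \frac{5}{4}} = \left(-6\right) \left(- \frac{4}{5}\right) = \frac{24}{5} \approx 4.8$)
$j = 8$
$I{\left(s \right)} = s^{2}$
$I{\left(1 \right)} \left(-40 + j\right) = 1^{2} \left(-40 + 8\right) = 1 \left(-32\right) = -32$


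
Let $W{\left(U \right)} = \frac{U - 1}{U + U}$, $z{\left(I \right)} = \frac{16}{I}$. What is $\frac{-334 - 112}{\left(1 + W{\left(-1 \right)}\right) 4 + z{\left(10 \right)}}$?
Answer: $- \frac{1115}{24} \approx -46.458$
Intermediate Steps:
$W{\left(U \right)} = \frac{-1 + U}{2 U}$
$\frac{-334 - 112}{\left(1 + W{\left(-1 \right)}\right) 4 + z{\left(10 \right)}} = \frac{-334 - 112}{\left(1 + \frac{-1 - 1}{2 \left(-1\right)}\right) 4 + \frac{16}{10}} = - \frac{446}{\left(1 + \frac{1}{2} \left(-1\right) \left(-2\right)\right) 4 + 16 \cdot \frac{1}{10}} = - \frac{446}{\left(1 + 1\right) 4 + \frac{8}{5}} = - \frac{446}{2 \cdot 4 + \frac{8}{5}} = - \frac{446}{8 + \frac{8}{5}} = - \frac{446}{\frac{48}{5}} = \left(-446\right) \frac{5}{48} = - \frac{1115}{24}$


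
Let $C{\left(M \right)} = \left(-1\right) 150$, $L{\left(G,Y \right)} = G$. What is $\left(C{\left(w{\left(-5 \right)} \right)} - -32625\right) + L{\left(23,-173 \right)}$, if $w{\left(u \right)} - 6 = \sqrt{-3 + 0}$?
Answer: $32498$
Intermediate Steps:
$w{\left(u \right)} = 6 + i \sqrt{3}$ ($w{\left(u \right)} = 6 + \sqrt{-3 + 0} = 6 + \sqrt{-3} = 6 + i \sqrt{3}$)
$C{\left(M \right)} = -150$
$\left(C{\left(w{\left(-5 \right)} \right)} - -32625\right) + L{\left(23,-173 \right)} = \left(-150 - -32625\right) + 23 = \left(-150 + 32625\right) + 23 = 32475 + 23 = 32498$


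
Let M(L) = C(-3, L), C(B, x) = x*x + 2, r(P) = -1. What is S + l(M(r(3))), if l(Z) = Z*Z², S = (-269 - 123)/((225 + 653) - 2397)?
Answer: 845/31 ≈ 27.258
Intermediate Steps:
C(B, x) = 2 + x² (C(B, x) = x² + 2 = 2 + x²)
M(L) = 2 + L²
S = 8/31 (S = -392/(878 - 2397) = -392/(-1519) = -392*(-1/1519) = 8/31 ≈ 0.25806)
l(Z) = Z³
S + l(M(r(3))) = 8/31 + (2 + (-1)²)³ = 8/31 + (2 + 1)³ = 8/31 + 3³ = 8/31 + 27 = 845/31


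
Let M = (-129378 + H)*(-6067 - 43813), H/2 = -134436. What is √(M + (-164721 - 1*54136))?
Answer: √19864491143 ≈ 1.4094e+5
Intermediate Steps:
H = -268872 (H = 2*(-134436) = -268872)
M = 19864710000 (M = (-129378 - 268872)*(-6067 - 43813) = -398250*(-49880) = 19864710000)
√(M + (-164721 - 1*54136)) = √(19864710000 + (-164721 - 1*54136)) = √(19864710000 + (-164721 - 54136)) = √(19864710000 - 218857) = √19864491143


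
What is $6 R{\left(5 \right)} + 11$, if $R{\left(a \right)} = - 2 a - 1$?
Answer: $-55$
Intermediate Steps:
$R{\left(a \right)} = -1 - 2 a$
$6 R{\left(5 \right)} + 11 = 6 \left(-1 - 10\right) + 11 = 6 \left(-11\right) + 11 = -66 + 11 = -55$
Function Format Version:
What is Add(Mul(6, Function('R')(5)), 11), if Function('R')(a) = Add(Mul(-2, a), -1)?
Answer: -55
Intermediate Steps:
Function('R')(a) = Add(-1, Mul(-2, a))
Add(Mul(6, Function('R')(5)), 11) = Add(Mul(6, Add(-1, Mul(-2, 5))), 11) = Add(Mul(6, Add(-1, -10)), 11) = Add(Mul(6, -11), 11) = Add(-66, 11) = -55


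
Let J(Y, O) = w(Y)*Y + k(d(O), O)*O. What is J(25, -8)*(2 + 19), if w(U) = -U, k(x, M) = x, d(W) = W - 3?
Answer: -11277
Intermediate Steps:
d(W) = -3 + W
J(Y, O) = -Y**2 + O*(-3 + O) (J(Y, O) = (-Y)*Y + (-3 + O)*O = -Y**2 + O*(-3 + O))
J(25, -8)*(2 + 19) = (-1*25**2 - 8*(-3 - 8))*(2 + 19) = (-1*625 - 8*(-11))*21 = (-625 + 88)*21 = -537*21 = -11277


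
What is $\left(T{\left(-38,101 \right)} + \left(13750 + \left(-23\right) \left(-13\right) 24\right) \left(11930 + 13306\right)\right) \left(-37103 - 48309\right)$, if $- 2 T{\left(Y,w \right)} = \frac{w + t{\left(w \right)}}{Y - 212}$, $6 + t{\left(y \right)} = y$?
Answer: $- \frac{5638137258789188}{125} \approx -4.5105 \cdot 10^{13}$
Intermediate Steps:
$t{\left(y \right)} = -6 + y$
$T{\left(Y,w \right)} = - \frac{-6 + 2 w}{2 \left(-212 + Y\right)}$ ($T{\left(Y,w \right)} = - \frac{\left(w + \left(-6 + w\right)\right) \frac{1}{Y - 212}}{2} = - \frac{\left(-6 + 2 w\right) \frac{1}{-212 + Y}}{2} = - \frac{\frac{1}{-212 + Y} \left(-6 + 2 w\right)}{2} = - \frac{-6 + 2 w}{2 \left(-212 + Y\right)}$)
$\left(T{\left(-38,101 \right)} + \left(13750 + \left(-23\right) \left(-13\right) 24\right) \left(11930 + 13306\right)\right) \left(-37103 - 48309\right) = \left(\frac{3 - 101}{-212 - 38} + \left(13750 + \left(-23\right) \left(-13\right) 24\right) \left(11930 + 13306\right)\right) \left(-37103 - 48309\right) = \left(\frac{3 - 101}{-250} + \left(13750 + 299 \cdot 24\right) 25236\right) \left(-85412\right) = \left(\left(- \frac{1}{250}\right) \left(-98\right) + \left(13750 + 7176\right) 25236\right) \left(-85412\right) = \left(\frac{49}{125} + 20926 \cdot 25236\right) \left(-85412\right) = \left(\frac{49}{125} + 528088536\right) \left(-85412\right) = \frac{66011067049}{125} \left(-85412\right) = - \frac{5638137258789188}{125}$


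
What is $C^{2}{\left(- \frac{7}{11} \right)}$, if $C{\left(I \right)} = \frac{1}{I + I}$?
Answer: $\frac{121}{196} \approx 0.61735$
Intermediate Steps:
$C{\left(I \right)} = \frac{1}{2 I}$
$C^{2}{\left(- \frac{7}{11} \right)} = \left(\frac{1}{2 \left(- \frac{7}{11}\right)}\right)^{2} = \left(\frac{1}{2} \left(- \frac{11}{7}\right)\right)^{2} = \left(- \frac{11}{14}\right)^{2} = \frac{121}{196}$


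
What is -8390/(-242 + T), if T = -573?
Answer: 1678/163 ≈ 10.294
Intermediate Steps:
-8390/(-242 + T) = -8390/(-242 - 573) = -8390/(-815) = -8390*(-1/815) = 1678/163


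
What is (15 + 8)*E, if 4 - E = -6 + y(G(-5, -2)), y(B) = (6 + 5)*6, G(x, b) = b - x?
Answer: -1288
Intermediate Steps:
y(B) = 66 (y(B) = 11*6 = 66)
E = -56 (E = 4 - (-6 + 66) = 4 - 1*60 = 4 - 60 = -56)
(15 + 8)*E = (15 + 8)*(-56) = 23*(-56) = -1288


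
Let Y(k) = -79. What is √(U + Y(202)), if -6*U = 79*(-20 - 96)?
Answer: √13035/3 ≈ 38.057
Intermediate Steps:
U = 4582/3 (U = -79*(-20 - 96)/6 = -79*(-116)/6 = -⅙*(-9164) = 4582/3 ≈ 1527.3)
√(U + Y(202)) = √(4582/3 - 79) = √(4345/3) = √13035/3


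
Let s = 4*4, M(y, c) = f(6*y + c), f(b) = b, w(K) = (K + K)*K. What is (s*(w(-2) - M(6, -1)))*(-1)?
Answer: 432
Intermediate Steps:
w(K) = 2*K² (w(K) = (2*K)*K = 2*K²)
M(y, c) = c + 6*y (M(y, c) = 6*y + c = c + 6*y)
s = 16
(s*(w(-2) - M(6, -1)))*(-1) = (16*(2*(-2)² - (-1 + 6*6)))*(-1) = (16*(2*4 - (-1 + 36)))*(-1) = (16*(8 - 1*35))*(-1) = (16*(8 - 35))*(-1) = (16*(-27))*(-1) = -432*(-1) = 432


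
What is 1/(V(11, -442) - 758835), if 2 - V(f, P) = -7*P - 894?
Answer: -1/761033 ≈ -1.3140e-6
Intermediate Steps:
V(f, P) = 896 + 7*P (V(f, P) = 2 - (-7*P - 894) = 2 - (-894 - 7*P) = 2 + (894 + 7*P) = 896 + 7*P)
1/(V(11, -442) - 758835) = 1/((896 + 7*(-442)) - 758835) = 1/((896 - 3094) - 758835) = 1/(-2198 - 758835) = 1/(-761033) = -1/761033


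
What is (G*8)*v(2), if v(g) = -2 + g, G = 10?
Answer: 0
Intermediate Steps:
(G*8)*v(2) = (10*8)*(-2 + 2) = 80*0 = 0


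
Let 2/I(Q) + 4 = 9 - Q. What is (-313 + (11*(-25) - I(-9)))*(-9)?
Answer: 37053/7 ≈ 5293.3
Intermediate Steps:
I(Q) = 2/(5 - Q) (I(Q) = 2/(-4 + (9 - Q)) = 2/(5 - Q))
(-313 + (11*(-25) - I(-9)))*(-9) = (-313 + (11*(-25) - (-2)/(-5 - 9)))*(-9) = (-313 + (-275 - (-2)/(-14)))*(-9) = (-313 + (-275 - (-2)*(-1)/14))*(-9) = (-313 + (-275 - 1*⅐))*(-9) = (-313 + (-275 - ⅐))*(-9) = (-313 - 1926/7)*(-9) = -4117/7*(-9) = 37053/7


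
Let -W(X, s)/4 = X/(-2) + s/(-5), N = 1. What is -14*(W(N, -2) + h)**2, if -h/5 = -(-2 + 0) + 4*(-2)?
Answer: -323456/25 ≈ -12938.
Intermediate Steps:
W(X, s) = 2*X + 4*s/5 (W(X, s) = -4*(X/(-2) + s/(-5)) = -4*(X*(-1/2) + s*(-1/5)) = -4*(-X/2 - s/5) = 2*X + 4*s/5)
h = 30 (h = -5*(-(-2 + 0) + 4*(-2)) = -5*(-1*(-2) - 8) = -5*(2 - 8) = -5*(-6) = 30)
-14*(W(N, -2) + h)**2 = -14*((2*1 + (4/5)*(-2)) + 30)**2 = -14*((2 - 8/5) + 30)**2 = -14*(2/5 + 30)**2 = -14*(152/5)**2 = -14*23104/25 = -323456/25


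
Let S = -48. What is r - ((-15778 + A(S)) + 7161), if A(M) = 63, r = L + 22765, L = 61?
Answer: 31380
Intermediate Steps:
r = 22826 (r = 61 + 22765 = 22826)
r - ((-15778 + A(S)) + 7161) = 22826 - ((-15778 + 63) + 7161) = 22826 - (-15715 + 7161) = 22826 - 1*(-8554) = 22826 + 8554 = 31380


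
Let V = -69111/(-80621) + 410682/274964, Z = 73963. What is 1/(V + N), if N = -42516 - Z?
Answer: -11083936322/1291019762534975 ≈ -8.5854e-6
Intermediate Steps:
N = -116479 (N = -42516 - 1*73963 = -42516 - 73963 = -116479)
V = 26056315263/11083936322 (V = -69111*(-1/80621) + 410682*(1/274964) = 69111/80621 + 205341/137482 = 26056315263/11083936322 ≈ 2.3508)
1/(V + N) = 1/(26056315263/11083936322 - 116479) = 1/(-1291019762534975/11083936322) = -11083936322/1291019762534975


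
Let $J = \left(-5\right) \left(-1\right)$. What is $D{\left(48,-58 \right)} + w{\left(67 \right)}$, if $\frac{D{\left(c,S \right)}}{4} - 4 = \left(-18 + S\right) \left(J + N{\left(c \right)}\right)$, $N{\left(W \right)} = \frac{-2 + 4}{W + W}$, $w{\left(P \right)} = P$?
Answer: $- \frac{4330}{3} \approx -1443.3$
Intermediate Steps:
$N{\left(W \right)} = \frac{1}{W}$ ($N{\left(W \right)} = \frac{2}{2 W} = 2 \frac{1}{2 W} = \frac{1}{W}$)
$J = 5$
$D{\left(c,S \right)} = 16 + 4 \left(-18 + S\right) \left(5 + \frac{1}{c}\right)$
$D{\left(48,-58 \right)} + w{\left(67 \right)} = \left(-344 - \frac{72}{48} + 20 \left(-58\right) + 4 \left(-58\right) \frac{1}{48}\right) + 67 = \left(-344 - \frac{3}{2} - 1160 + 4 \left(-58\right) \frac{1}{48}\right) + 67 = \left(-344 - \frac{3}{2} - 1160 - \frac{29}{6}\right) + 67 = - \frac{4531}{3} + 67 = - \frac{4330}{3}$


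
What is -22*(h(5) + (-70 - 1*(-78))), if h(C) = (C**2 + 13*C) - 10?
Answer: -1936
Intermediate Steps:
h(C) = -10 + C**2 + 13*C
-22*(h(5) + (-70 - 1*(-78))) = -22*((-10 + 5**2 + 13*5) + (-70 - 1*(-78))) = -22*((-10 + 25 + 65) + (-70 + 78)) = -22*(80 + 8) = -22*88 = -1936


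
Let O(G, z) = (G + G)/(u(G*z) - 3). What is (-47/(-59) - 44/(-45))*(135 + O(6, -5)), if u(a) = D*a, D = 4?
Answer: 26056541/108855 ≈ 239.37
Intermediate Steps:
u(a) = 4*a
O(G, z) = 2*G/(-3 + 4*G*z) (O(G, z) = (G + G)/(4*(G*z) - 3) = (2*G)/(4*G*z - 3) = (2*G)/(-3 + 4*G*z) = 2*G/(-3 + 4*G*z))
(-47/(-59) - 44/(-45))*(135 + O(6, -5)) = (-47/(-59) - 44/(-45))*(135 + 2*6/(-3 + 4*6*(-5))) = (-47*(-1/59) - 44*(-1/45))*(135 + 2*6/(-3 - 120)) = (47/59 + 44/45)*(135 + 2*6/(-123)) = 4711*(135 + 2*6*(-1/123))/2655 = 4711*(135 - 4/41)/2655 = (4711/2655)*(5531/41) = 26056541/108855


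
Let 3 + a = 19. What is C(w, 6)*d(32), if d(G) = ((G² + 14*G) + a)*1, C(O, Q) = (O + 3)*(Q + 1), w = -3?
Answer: 0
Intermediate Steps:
a = 16 (a = -3 + 19 = 16)
C(O, Q) = (1 + Q)*(3 + O) (C(O, Q) = (3 + O)*(1 + Q) = (1 + Q)*(3 + O))
d(G) = 16 + G² + 14*G (d(G) = ((G² + 14*G) + 16)*1 = (16 + G² + 14*G)*1 = 16 + G² + 14*G)
C(w, 6)*d(32) = (3 - 3 + 3*6 - 3*6)*(16 + 32² + 14*32) = (3 - 3 + 18 - 18)*(16 + 1024 + 448) = 0*1488 = 0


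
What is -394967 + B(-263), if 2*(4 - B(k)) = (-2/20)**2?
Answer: -78992601/200 ≈ -3.9496e+5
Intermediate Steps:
B(k) = 799/200 (B(k) = 4 - (-2/20)**2/2 = 4 - (-2*1/20)**2/2 = 4 - (-1/10)**2/2 = 4 - 1/2*1/100 = 4 - 1/200 = 799/200)
-394967 + B(-263) = -394967 + 799/200 = -78992601/200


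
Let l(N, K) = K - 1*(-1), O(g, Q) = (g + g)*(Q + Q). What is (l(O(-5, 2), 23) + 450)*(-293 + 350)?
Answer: 27018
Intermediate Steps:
O(g, Q) = 4*Q*g (O(g, Q) = (2*g)*(2*Q) = 4*Q*g)
l(N, K) = 1 + K (l(N, K) = K + 1 = 1 + K)
(l(O(-5, 2), 23) + 450)*(-293 + 350) = ((1 + 23) + 450)*(-293 + 350) = (24 + 450)*57 = 474*57 = 27018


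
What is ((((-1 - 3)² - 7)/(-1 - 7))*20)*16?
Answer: -360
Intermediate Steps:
((((-1 - 3)² - 7)/(-1 - 7))*20)*16 = ((((-4)² - 7)/(-8))*20)*16 = (((16 - 7)*(-⅛))*20)*16 = ((9*(-⅛))*20)*16 = -9/8*20*16 = -45/2*16 = -360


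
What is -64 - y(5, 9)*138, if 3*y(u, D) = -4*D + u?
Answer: 1362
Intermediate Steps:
y(u, D) = -4*D/3 + u/3 (y(u, D) = (-4*D + u)/3 = (u - 4*D)/3 = -4*D/3 + u/3)
-64 - y(5, 9)*138 = -64 - (-4/3*9 + (1/3)*5)*138 = -64 - (-12 + 5/3)*138 = -64 - 1*(-31/3)*138 = -64 + (31/3)*138 = -64 + 1426 = 1362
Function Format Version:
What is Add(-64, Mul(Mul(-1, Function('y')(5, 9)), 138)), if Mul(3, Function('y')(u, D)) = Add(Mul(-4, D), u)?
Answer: 1362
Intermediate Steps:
Function('y')(u, D) = Add(Mul(Rational(-4, 3), D), Mul(Rational(1, 3), u)) (Function('y')(u, D) = Mul(Rational(1, 3), Add(Mul(-4, D), u)) = Mul(Rational(1, 3), Add(u, Mul(-4, D))) = Add(Mul(Rational(-4, 3), D), Mul(Rational(1, 3), u)))
Add(-64, Mul(Mul(-1, Function('y')(5, 9)), 138)) = Add(-64, Mul(Mul(-1, Add(Mul(Rational(-4, 3), 9), Mul(Rational(1, 3), 5))), 138)) = Add(-64, Mul(Mul(-1, Add(-12, Rational(5, 3))), 138)) = Add(-64, Mul(Mul(-1, Rational(-31, 3)), 138)) = Add(-64, Mul(Rational(31, 3), 138)) = Add(-64, 1426) = 1362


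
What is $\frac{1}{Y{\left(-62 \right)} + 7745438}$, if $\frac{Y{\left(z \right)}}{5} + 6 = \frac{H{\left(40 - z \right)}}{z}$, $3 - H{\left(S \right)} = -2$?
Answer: $\frac{62}{480215271} \approx 1.2911 \cdot 10^{-7}$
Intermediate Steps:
$H{\left(S \right)} = 5$ ($H{\left(S \right)} = 3 - -2 = 3 + 2 = 5$)
$Y{\left(z \right)} = -30 + \frac{25}{z}$ ($Y{\left(z \right)} = -30 + 5 \frac{5}{z} = -30 + \frac{25}{z}$)
$\frac{1}{Y{\left(-62 \right)} + 7745438} = \frac{1}{\left(-30 + \frac{25}{-62}\right) + 7745438} = \frac{1}{\left(-30 + 25 \left(- \frac{1}{62}\right)\right) + 7745438} = \frac{1}{\left(-30 - \frac{25}{62}\right) + 7745438} = \frac{1}{- \frac{1885}{62} + 7745438} = \frac{1}{\frac{480215271}{62}} = \frac{62}{480215271}$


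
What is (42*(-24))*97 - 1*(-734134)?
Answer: 636358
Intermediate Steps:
(42*(-24))*97 - 1*(-734134) = -1008*97 + 734134 = -97776 + 734134 = 636358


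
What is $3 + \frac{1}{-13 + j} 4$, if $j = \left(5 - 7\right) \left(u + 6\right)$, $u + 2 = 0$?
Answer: $\frac{59}{21} \approx 2.8095$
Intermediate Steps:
$u = -2$ ($u = -2 + 0 = -2$)
$j = -8$ ($j = \left(5 - 7\right) \left(-2 + 6\right) = \left(-2\right) 4 = -8$)
$3 + \frac{1}{-13 + j} 4 = 3 + \frac{1}{-13 - 8} \cdot 4 = 3 + \frac{1}{-21} \cdot 4 = 3 - \frac{4}{21} = \frac{59}{21}$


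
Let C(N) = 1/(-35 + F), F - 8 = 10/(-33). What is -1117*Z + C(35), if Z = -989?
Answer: 995346380/901 ≈ 1.1047e+6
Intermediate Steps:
F = 254/33 (F = 8 + 10/(-33) = 8 + 10*(-1/33) = 8 - 10/33 = 254/33 ≈ 7.6970)
C(N) = -33/901 (C(N) = 1/(-35 + 254/33) = 1/(-901/33) = -33/901)
-1117*Z + C(35) = -1117*(-989) - 33/901 = 1104713 - 33/901 = 995346380/901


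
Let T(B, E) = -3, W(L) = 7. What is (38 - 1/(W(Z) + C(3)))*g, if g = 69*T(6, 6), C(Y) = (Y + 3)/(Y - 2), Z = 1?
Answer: -102051/13 ≈ -7850.1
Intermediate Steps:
C(Y) = (3 + Y)/(-2 + Y)
g = -207 (g = 69*(-3) = -207)
(38 - 1/(W(Z) + C(3)))*g = (38 - 1/(7 + (3 + 3)/(-2 + 3)))*(-207) = (38 - 1/(7 + 6/1))*(-207) = (38 - 1/(7 + 1*6))*(-207) = (38 - 1/(7 + 6))*(-207) = (38 - 1/13)*(-207) = (493/13)*(-207) = -102051/13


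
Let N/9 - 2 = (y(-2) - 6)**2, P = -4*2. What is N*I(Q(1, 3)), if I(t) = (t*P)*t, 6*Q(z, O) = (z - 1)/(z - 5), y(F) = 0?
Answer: 0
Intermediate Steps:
Q(z, O) = (-1 + z)/(6*(-5 + z)) (Q(z, O) = ((z - 1)/(z - 5))/6 = ((-1 + z)/(-5 + z))/6 = (-1 + z)/(6*(-5 + z)))
P = -8
I(t) = -8*t**2 (I(t) = (t*(-8))*t = (-8*t)*t = -8*t**2)
N = 342 (N = 18 + 9*(0 - 6)**2 = 18 + 9*(-6)**2 = 18 + 9*36 = 18 + 324 = 342)
N*I(Q(1, 3)) = 342*(-8*(-1 + 1)**2/(36*(-5 + 1)**2)) = 342*(-8*((1/6)*0/(-4))**2) = 342*(-8*((1/6)*(-1/4)*0)**2) = 342*(-8*0**2) = 342*(-8*0) = 342*0 = 0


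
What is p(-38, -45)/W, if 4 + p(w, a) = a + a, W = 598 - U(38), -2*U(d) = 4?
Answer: -47/300 ≈ -0.15667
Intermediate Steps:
U(d) = -2 (U(d) = -½*4 = -2)
W = 600 (W = 598 - 1*(-2) = 598 + 2 = 600)
p(w, a) = -4 + 2*a (p(w, a) = -4 + (a + a) = -4 + 2*a)
p(-38, -45)/W = (-4 + 2*(-45))/600 = (-4 - 90)*(1/600) = -94*1/600 = -47/300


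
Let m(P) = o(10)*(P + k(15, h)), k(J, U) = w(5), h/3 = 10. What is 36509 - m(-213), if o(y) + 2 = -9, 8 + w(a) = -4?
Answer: 34034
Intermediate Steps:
h = 30 (h = 3*10 = 30)
w(a) = -12 (w(a) = -8 - 4 = -12)
k(J, U) = -12
o(y) = -11 (o(y) = -2 - 9 = -11)
m(P) = 132 - 11*P (m(P) = -11*(P - 12) = -11*(-12 + P) = 132 - 11*P)
36509 - m(-213) = 36509 - (132 - 11*(-213)) = 36509 - (132 + 2343) = 36509 - 1*2475 = 36509 - 2475 = 34034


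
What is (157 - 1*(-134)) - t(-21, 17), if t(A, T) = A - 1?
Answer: 313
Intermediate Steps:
t(A, T) = -1 + A
(157 - 1*(-134)) - t(-21, 17) = (157 - 1*(-134)) - (-1 - 21) = (157 + 134) - 1*(-22) = 291 + 22 = 313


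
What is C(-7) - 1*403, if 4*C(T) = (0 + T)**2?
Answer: -1563/4 ≈ -390.75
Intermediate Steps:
C(T) = T**2/4 (C(T) = (0 + T)**2/4 = T**2/4)
C(-7) - 1*403 = (1/4)*(-7)**2 - 1*403 = (1/4)*49 - 403 = 49/4 - 403 = -1563/4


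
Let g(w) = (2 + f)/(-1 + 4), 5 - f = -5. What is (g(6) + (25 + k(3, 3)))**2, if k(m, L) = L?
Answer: 1024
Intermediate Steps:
f = 10 (f = 5 - 1*(-5) = 5 + 5 = 10)
g(w) = 4 (g(w) = (2 + 10)/(-1 + 4) = 12/3 = 12*(1/3) = 4)
(g(6) + (25 + k(3, 3)))**2 = (4 + (25 + 3))**2 = (4 + 28)**2 = 32**2 = 1024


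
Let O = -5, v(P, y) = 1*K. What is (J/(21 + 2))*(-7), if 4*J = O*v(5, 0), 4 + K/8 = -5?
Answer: -630/23 ≈ -27.391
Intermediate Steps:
K = -72 (K = -32 + 8*(-5) = -32 - 40 = -72)
v(P, y) = -72 (v(P, y) = 1*(-72) = -72)
J = 90 (J = (-5*(-72))/4 = (¼)*360 = 90)
(J/(21 + 2))*(-7) = (90/(21 + 2))*(-7) = (90/23)*(-7) = -630/23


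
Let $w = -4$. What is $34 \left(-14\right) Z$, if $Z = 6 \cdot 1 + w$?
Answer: $-952$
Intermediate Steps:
$Z = 2$ ($Z = 6 \cdot 1 - 4 = 6 - 4 = 2$)
$34 \left(-14\right) Z = 34 \left(-14\right) 2 = \left(-476\right) 2 = -952$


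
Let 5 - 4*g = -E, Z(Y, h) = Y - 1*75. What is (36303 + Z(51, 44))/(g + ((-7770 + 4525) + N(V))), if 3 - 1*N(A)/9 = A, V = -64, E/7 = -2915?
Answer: -36279/7742 ≈ -4.6860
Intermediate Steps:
E = -20405 (E = 7*(-2915) = -20405)
Z(Y, h) = -75 + Y (Z(Y, h) = Y - 75 = -75 + Y)
N(A) = 27 - 9*A
g = -5100 (g = 5/4 - (-1)*(-20405)/4 = 5/4 - ¼*20405 = 5/4 - 20405/4 = -5100)
(36303 + Z(51, 44))/(g + ((-7770 + 4525) + N(V))) = (36303 + (-75 + 51))/(-5100 + ((-7770 + 4525) + (27 - 9*(-64)))) = (36303 - 24)/(-5100 + (-3245 + (27 + 576))) = 36279/(-5100 + (-3245 + 603)) = 36279/(-5100 - 2642) = 36279/(-7742) = 36279*(-1/7742) = -36279/7742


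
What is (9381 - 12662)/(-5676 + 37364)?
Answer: -193/1864 ≈ -0.10354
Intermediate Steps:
(9381 - 12662)/(-5676 + 37364) = -3281/31688 = -3281*1/31688 = -193/1864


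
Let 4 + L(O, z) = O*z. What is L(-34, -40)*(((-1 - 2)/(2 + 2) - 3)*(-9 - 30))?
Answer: 198315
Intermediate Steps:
L(O, z) = -4 + O*z
L(-34, -40)*(((-1 - 2)/(2 + 2) - 3)*(-9 - 30)) = (-4 - 34*(-40))*(((-1 - 2)/(2 + 2) - 3)*(-9 - 30)) = (-4 + 1360)*((-3/4 - 3)*(-39)) = 1356*((-3*1/4 - 3)*(-39)) = 1356*((-3/4 - 3)*(-39)) = 1356*(-15/4*(-39)) = 1356*(585/4) = 198315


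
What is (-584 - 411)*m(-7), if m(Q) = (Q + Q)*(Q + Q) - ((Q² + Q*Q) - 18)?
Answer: -115420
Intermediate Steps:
m(Q) = 18 + 2*Q² (m(Q) = (2*Q)*(2*Q) - ((Q² + Q²) - 18) = 4*Q² - (2*Q² - 18) = 4*Q² - (-18 + 2*Q²) = 4*Q² + (18 - 2*Q²) = 18 + 2*Q²)
(-584 - 411)*m(-7) = (-584 - 411)*(18 + 2*(-7)²) = -995*(18 + 2*49) = -995*(18 + 98) = -995*116 = -115420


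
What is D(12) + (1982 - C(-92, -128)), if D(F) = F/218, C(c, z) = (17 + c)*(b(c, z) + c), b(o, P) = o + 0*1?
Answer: -1288156/109 ≈ -11818.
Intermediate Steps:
b(o, P) = o (b(o, P) = o + 0 = o)
C(c, z) = 2*c*(17 + c) (C(c, z) = (17 + c)*(c + c) = (17 + c)*(2*c) = 2*c*(17 + c))
D(F) = F/218 (D(F) = F*(1/218) = F/218)
D(12) + (1982 - C(-92, -128)) = (1/218)*12 + (1982 - 2*(-92)*(17 - 92)) = 6/109 + (1982 - 2*(-92)*(-75)) = 6/109 + (1982 - 1*13800) = 6/109 + (1982 - 13800) = 6/109 - 11818 = -1288156/109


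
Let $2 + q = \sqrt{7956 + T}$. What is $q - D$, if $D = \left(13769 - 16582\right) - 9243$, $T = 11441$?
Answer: $12054 + \sqrt{19397} \approx 12193.0$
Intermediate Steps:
$q = -2 + \sqrt{19397}$ ($q = -2 + \sqrt{7956 + 11441} = -2 + \sqrt{19397} \approx 137.27$)
$D = -12056$ ($D = -2813 - 9243 = -12056$)
$q - D = \left(-2 + \sqrt{19397}\right) - -12056 = \left(-2 + \sqrt{19397}\right) + 12056 = 12054 + \sqrt{19397}$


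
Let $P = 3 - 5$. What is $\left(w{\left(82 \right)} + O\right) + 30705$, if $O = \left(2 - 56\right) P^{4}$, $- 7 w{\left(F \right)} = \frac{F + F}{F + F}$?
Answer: $\frac{208886}{7} \approx 29841.0$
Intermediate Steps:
$P = -2$ ($P = 3 - 5 = -2$)
$w{\left(F \right)} = - \frac{1}{7}$ ($w{\left(F \right)} = - \frac{\left(F + F\right) \frac{1}{F + F}}{7} = - \frac{2 F \frac{1}{2 F}}{7} = \left(- \frac{1}{7}\right) 1 = - \frac{1}{7}$)
$O = -864$ ($O = \left(2 - 56\right) \left(-2\right)^{4} = \left(-54\right) 16 = -864$)
$\left(w{\left(82 \right)} + O\right) + 30705 = \left(- \frac{1}{7} - 864\right) + 30705 = - \frac{6049}{7} + 30705 = \frac{208886}{7}$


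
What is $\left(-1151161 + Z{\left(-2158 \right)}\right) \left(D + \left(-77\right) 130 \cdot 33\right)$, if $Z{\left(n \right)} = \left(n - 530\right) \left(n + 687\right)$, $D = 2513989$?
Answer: $6120549423533$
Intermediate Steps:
$Z{\left(n \right)} = \left(-530 + n\right) \left(687 + n\right)$
$\left(-1151161 + Z{\left(-2158 \right)}\right) \left(D + \left(-77\right) 130 \cdot 33\right) = \left(-1151161 + \left(-364110 + \left(-2158\right)^{2} + 157 \left(-2158\right)\right)\right) \left(2513989 + \left(-77\right) 130 \cdot 33\right) = \left(-1151161 - -3954048\right) \left(2513989 - 330330\right) = \left(-1151161 + 3954048\right) \left(2513989 - 330330\right) = 2802887 \cdot 2183659 = 6120549423533$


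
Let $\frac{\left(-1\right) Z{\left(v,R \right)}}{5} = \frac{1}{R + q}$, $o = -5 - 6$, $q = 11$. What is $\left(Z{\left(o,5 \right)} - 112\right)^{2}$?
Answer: $\frac{3229209}{256} \approx 12614.0$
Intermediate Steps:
$o = -11$ ($o = -5 - 6 = -11$)
$Z{\left(v,R \right)} = - \frac{5}{11 + R}$ ($Z{\left(v,R \right)} = - \frac{5}{R + 11} = - \frac{5}{11 + R}$)
$\left(Z{\left(o,5 \right)} - 112\right)^{2} = \left(- \frac{5}{11 + 5} - 112\right)^{2} = \left(- \frac{5}{16} - 112\right)^{2} = \left(- \frac{1797}{16}\right)^{2} = \frac{3229209}{256}$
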